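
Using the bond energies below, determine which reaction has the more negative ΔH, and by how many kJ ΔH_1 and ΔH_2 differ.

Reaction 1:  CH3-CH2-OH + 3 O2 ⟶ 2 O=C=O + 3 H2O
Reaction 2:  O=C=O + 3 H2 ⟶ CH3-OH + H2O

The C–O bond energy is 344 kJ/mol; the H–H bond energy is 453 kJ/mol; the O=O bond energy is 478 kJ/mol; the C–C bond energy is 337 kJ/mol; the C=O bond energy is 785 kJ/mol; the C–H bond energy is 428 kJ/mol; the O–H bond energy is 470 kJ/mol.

Reaction 1:
  Bonds broken (reactants):
    C–C: 1 × 337 = 337
    C–H: 5 × 428 = 2140
    C–O: 1 × 344 = 344
    O–H: 1 × 470 = 470
    O=O: 3 × 478 = 1434
    Σ(broken) = 4725 kJ
  Bonds formed (products):
    C=O: 4 × 785 = 3140
    O–H: 6 × 470 = 2820
    Σ(formed) = 5960 kJ
  ΔH_1 = 4725 − 5960 = −1235 kJ
Reaction 2:
  Bonds broken (reactants):
    C=O: 2 × 785 = 1570
    H–H: 3 × 453 = 1359
    Σ(broken) = 2929 kJ
  Bonds formed (products):
    C–H: 3 × 428 = 1284
    C–O: 1 × 344 = 344
    O–H: 3 × 470 = 1410
    Σ(formed) = 3038 kJ
  ΔH_2 = 2929 − 3038 = −109 kJ
ΔH_1 − ΔH_2 = −1126 kJ, so reaction 1 has the more negative ΔH; |ΔH_1 − ΔH_2| = 1126 kJ.

Reaction 1, by 1126 kJ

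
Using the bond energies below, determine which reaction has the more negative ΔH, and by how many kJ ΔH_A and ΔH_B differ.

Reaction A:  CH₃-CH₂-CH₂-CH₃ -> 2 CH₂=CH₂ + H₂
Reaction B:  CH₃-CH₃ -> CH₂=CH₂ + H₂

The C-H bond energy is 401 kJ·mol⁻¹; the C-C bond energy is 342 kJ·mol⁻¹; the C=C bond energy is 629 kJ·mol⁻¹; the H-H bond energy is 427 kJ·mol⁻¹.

Reaction A:
  Bonds broken (reactants):
    C-C: 3 × 342 = 1026
    C-H: 10 × 401 = 4010
    Σ(broken) = 5036 kJ
  Bonds formed (products):
    C-H: 8 × 401 = 3208
    C=C: 2 × 629 = 1258
    H-H: 1 × 427 = 427
    Σ(formed) = 4893 kJ
  ΔH_A = 5036 − 4893 = +143 kJ
Reaction B:
  Bonds broken (reactants):
    C-C: 1 × 342 = 342
    C-H: 6 × 401 = 2406
    Σ(broken) = 2748 kJ
  Bonds formed (products):
    C-H: 4 × 401 = 1604
    C=C: 1 × 629 = 629
    H-H: 1 × 427 = 427
    Σ(formed) = 2660 kJ
  ΔH_B = 2748 − 2660 = +88 kJ
ΔH_A − ΔH_B = +55 kJ, so reaction B has the more negative ΔH; |ΔH_A − ΔH_B| = 55 kJ.

Reaction B, by 55 kJ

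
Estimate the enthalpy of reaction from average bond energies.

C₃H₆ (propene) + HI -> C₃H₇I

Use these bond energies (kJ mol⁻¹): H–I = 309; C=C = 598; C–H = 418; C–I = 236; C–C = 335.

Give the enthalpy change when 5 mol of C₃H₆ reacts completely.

Bonds broken (reactants):
  C–C: 1 × 335 = 335
  C–H: 6 × 418 = 2508
  C=C: 1 × 598 = 598
  H–I: 1 × 309 = 309
  Σ(broken) = 3750 kJ
Bonds formed (products):
  C–C: 2 × 335 = 670
  C–H: 7 × 418 = 2926
  C–I: 1 × 236 = 236
  Σ(formed) = 3832 kJ
ΔH = Σ(broken) − Σ(formed) = 3750 − 3832 = −82 kJ
For 5× the reaction as written: 5 × (−82) = −410 kJ

ΔH = −410 kJ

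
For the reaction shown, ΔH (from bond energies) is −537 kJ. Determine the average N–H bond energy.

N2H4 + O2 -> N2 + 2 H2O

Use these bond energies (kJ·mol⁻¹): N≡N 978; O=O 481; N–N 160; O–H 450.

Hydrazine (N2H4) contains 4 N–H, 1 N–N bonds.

Let D be the N–H bond energy.
Σ(broken) = 4×D + 1×160 + 1×481 = 641 + 4D
Σ(formed) = 1×978 + 4×450 = 2778
ΔH = Σ(broken) − Σ(formed) = (641 + 4D) − (2778) = −2137 + 4D
Setting this equal to −537 kJ gives 4D = 1600, so D = 400 kJ/mol.

D(N–H) ≈ 400 kJ/mol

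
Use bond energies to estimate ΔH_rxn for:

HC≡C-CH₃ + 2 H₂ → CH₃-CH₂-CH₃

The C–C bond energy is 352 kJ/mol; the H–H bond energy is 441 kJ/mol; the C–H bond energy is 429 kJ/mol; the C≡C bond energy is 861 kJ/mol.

Bonds broken (reactants):
  C≡C: 1 × 861 = 861
  C–C: 1 × 352 = 352
  C–H: 4 × 429 = 1716
  H–H: 2 × 441 = 882
  Σ(broken) = 3811 kJ
Bonds formed (products):
  C–C: 2 × 352 = 704
  C–H: 8 × 429 = 3432
  Σ(formed) = 4136 kJ
ΔH = Σ(broken) − Σ(formed) = 3811 − 4136 = −325 kJ

ΔH ≈ −325 kJ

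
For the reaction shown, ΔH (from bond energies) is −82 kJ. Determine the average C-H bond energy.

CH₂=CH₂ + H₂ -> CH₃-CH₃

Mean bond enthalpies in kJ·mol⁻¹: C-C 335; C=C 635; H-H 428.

D(C-H) ≈ 405 kJ/mol

Let D be the C-H bond energy.
Σ(broken) = 4×D + 1×635 + 1×428 = 1063 + 4D
Σ(formed) = 1×335 + 6×D = 335 + 6D
ΔH = Σ(broken) − Σ(formed) = (1063 + 4D) − (335 + 6D) = +728 − 2D
Setting this equal to −82 kJ gives 2D = 810, so D = 405 kJ/mol.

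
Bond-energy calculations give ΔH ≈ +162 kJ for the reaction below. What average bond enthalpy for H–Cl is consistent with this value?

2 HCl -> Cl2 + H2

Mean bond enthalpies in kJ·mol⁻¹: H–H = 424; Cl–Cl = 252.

D(H–Cl) ≈ 419 kJ/mol

Let D be the H–Cl bond energy.
Σ(broken) = 2×D = 2D
Σ(formed) = 1×252 + 1×424 = 676
ΔH = Σ(broken) − Σ(formed) = (2D) − (676) = −676 + 2D
Setting this equal to +162 kJ gives 2D = 838, so D = 419 kJ/mol.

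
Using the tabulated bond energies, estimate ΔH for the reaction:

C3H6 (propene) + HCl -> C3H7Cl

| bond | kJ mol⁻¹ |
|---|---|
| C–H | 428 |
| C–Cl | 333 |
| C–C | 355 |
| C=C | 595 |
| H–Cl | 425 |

ΔH ≈ −96 kJ

Bonds broken (reactants):
  C–C: 1 × 355 = 355
  C–H: 6 × 428 = 2568
  C=C: 1 × 595 = 595
  H–Cl: 1 × 425 = 425
  Σ(broken) = 3943 kJ
Bonds formed (products):
  C–C: 2 × 355 = 710
  C–Cl: 1 × 333 = 333
  C–H: 7 × 428 = 2996
  Σ(formed) = 4039 kJ
ΔH = Σ(broken) − Σ(formed) = 3943 − 4039 = −96 kJ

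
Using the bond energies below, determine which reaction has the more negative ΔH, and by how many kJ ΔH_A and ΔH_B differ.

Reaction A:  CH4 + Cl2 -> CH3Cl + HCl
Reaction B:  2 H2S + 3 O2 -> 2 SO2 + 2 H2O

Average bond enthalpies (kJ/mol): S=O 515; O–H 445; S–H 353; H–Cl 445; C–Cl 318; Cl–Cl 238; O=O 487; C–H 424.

Reaction B, by 866 kJ

Reaction A:
  Bonds broken (reactants):
    C–H: 4 × 424 = 1696
    Cl–Cl: 1 × 238 = 238
    Σ(broken) = 1934 kJ
  Bonds formed (products):
    C–Cl: 1 × 318 = 318
    C–H: 3 × 424 = 1272
    H–Cl: 1 × 445 = 445
    Σ(formed) = 2035 kJ
  ΔH_A = 1934 − 2035 = −101 kJ
Reaction B:
  Bonds broken (reactants):
    O=O: 3 × 487 = 1461
    S–H: 4 × 353 = 1412
    Σ(broken) = 2873 kJ
  Bonds formed (products):
    O–H: 4 × 445 = 1780
    S=O: 4 × 515 = 2060
    Σ(formed) = 3840 kJ
  ΔH_B = 2873 − 3840 = −967 kJ
ΔH_A − ΔH_B = +866 kJ, so reaction B has the more negative ΔH; |ΔH_A − ΔH_B| = 866 kJ.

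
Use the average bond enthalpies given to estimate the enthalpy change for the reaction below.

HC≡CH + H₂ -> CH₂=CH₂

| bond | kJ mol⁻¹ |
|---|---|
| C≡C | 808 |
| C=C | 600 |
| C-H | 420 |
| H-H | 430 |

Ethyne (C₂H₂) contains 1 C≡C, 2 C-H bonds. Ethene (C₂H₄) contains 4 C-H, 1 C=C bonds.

Bonds broken (reactants):
  C≡C: 1 × 808 = 808
  C-H: 2 × 420 = 840
  H-H: 1 × 430 = 430
  Σ(broken) = 2078 kJ
Bonds formed (products):
  C-H: 4 × 420 = 1680
  C=C: 1 × 600 = 600
  Σ(formed) = 2280 kJ
ΔH = Σ(broken) − Σ(formed) = 2078 − 2280 = −202 kJ

ΔH ≈ −202 kJ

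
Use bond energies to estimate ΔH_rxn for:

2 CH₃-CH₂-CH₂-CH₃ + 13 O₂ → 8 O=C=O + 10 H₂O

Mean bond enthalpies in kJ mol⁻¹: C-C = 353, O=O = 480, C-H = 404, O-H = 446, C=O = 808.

ΔH ≈ −5410 kJ

Bonds broken (reactants):
  C-C: 6 × 353 = 2118
  C-H: 20 × 404 = 8080
  O=O: 13 × 480 = 6240
  Σ(broken) = 16438 kJ
Bonds formed (products):
  C=O: 16 × 808 = 12928
  O-H: 20 × 446 = 8920
  Σ(formed) = 21848 kJ
ΔH = Σ(broken) − Σ(formed) = 16438 − 21848 = −5410 kJ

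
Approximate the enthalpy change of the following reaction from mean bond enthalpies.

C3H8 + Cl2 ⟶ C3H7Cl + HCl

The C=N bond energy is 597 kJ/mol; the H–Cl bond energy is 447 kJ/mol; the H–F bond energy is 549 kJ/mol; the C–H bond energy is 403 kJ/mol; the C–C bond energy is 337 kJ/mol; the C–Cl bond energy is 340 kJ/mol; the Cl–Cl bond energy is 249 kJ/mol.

Bonds broken (reactants):
  C–C: 2 × 337 = 674
  C–H: 8 × 403 = 3224
  Cl–Cl: 1 × 249 = 249
  Σ(broken) = 4147 kJ
Bonds formed (products):
  C–C: 2 × 337 = 674
  C–Cl: 1 × 340 = 340
  C–H: 7 × 403 = 2821
  H–Cl: 1 × 447 = 447
  Σ(formed) = 4282 kJ
ΔH = Σ(broken) − Σ(formed) = 4147 − 4282 = −135 kJ

ΔH ≈ −135 kJ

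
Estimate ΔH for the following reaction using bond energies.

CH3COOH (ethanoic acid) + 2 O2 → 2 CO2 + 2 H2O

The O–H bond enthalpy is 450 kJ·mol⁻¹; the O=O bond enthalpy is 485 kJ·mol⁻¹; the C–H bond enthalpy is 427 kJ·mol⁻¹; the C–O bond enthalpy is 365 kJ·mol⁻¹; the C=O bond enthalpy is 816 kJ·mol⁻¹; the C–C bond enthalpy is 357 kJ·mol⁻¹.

ΔH ≈ −825 kJ

Bonds broken (reactants):
  C–C: 1 × 357 = 357
  C–H: 3 × 427 = 1281
  C–O: 1 × 365 = 365
  C=O: 1 × 816 = 816
  O–H: 1 × 450 = 450
  O=O: 2 × 485 = 970
  Σ(broken) = 4239 kJ
Bonds formed (products):
  C=O: 4 × 816 = 3264
  O–H: 4 × 450 = 1800
  Σ(formed) = 5064 kJ
ΔH = Σ(broken) − Σ(formed) = 4239 − 5064 = −825 kJ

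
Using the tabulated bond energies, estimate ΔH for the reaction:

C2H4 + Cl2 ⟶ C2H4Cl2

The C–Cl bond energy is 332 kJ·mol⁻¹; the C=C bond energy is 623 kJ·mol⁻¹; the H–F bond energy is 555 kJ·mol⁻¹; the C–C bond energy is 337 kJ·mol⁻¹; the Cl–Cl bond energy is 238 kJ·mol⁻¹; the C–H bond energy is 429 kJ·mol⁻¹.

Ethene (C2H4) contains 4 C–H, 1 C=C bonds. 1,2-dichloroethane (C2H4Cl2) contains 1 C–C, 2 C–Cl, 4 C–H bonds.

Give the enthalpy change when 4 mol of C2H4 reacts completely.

Bonds broken (reactants):
  C–H: 4 × 429 = 1716
  C=C: 1 × 623 = 623
  Cl–Cl: 1 × 238 = 238
  Σ(broken) = 2577 kJ
Bonds formed (products):
  C–C: 1 × 337 = 337
  C–Cl: 2 × 332 = 664
  C–H: 4 × 429 = 1716
  Σ(formed) = 2717 kJ
ΔH = Σ(broken) − Σ(formed) = 2577 − 2717 = −140 kJ
For 4× the reaction as written: 4 × (−140) = −560 kJ

ΔH = −560 kJ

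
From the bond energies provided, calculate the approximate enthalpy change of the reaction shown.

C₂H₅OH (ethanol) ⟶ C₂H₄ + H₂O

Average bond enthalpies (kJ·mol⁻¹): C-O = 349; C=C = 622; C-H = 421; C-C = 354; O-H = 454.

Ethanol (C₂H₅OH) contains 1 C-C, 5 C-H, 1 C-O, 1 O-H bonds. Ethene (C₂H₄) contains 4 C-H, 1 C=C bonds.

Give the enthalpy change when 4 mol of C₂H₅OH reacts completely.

ΔH = +192 kJ

Bonds broken (reactants):
  C-C: 1 × 354 = 354
  C-H: 5 × 421 = 2105
  C-O: 1 × 349 = 349
  O-H: 1 × 454 = 454
  Σ(broken) = 3262 kJ
Bonds formed (products):
  C-H: 4 × 421 = 1684
  C=C: 1 × 622 = 622
  O-H: 2 × 454 = 908
  Σ(formed) = 3214 kJ
ΔH = Σ(broken) − Σ(formed) = 3262 − 3214 = +48 kJ
For 4× the reaction as written: 4 × (+48) = +192 kJ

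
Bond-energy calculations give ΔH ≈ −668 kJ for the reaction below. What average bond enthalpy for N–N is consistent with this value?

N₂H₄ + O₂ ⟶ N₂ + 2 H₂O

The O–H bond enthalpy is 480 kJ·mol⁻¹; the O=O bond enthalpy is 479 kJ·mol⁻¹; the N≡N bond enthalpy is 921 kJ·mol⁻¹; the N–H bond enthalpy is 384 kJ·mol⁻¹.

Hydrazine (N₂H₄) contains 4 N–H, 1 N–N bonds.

D(N–N) ≈ 158 kJ/mol

Let D be the N–N bond energy.
Σ(broken) = 4×384 + 1×D + 1×479 = 2015 + D
Σ(formed) = 1×921 + 4×480 = 2841
ΔH = Σ(broken) − Σ(formed) = (2015 + D) − (2841) = −826 + D
Setting this equal to −668 kJ gives D = 158 kJ/mol.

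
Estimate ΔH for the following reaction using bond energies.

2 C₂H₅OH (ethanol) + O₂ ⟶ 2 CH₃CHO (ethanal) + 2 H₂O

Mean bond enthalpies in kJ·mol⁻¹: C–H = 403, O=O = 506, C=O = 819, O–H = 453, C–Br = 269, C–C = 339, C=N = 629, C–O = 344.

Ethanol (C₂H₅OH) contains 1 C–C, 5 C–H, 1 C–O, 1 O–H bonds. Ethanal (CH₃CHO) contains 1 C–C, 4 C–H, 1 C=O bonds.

ΔH ≈ −544 kJ

Bonds broken (reactants):
  C–C: 2 × 339 = 678
  C–H: 10 × 403 = 4030
  C–O: 2 × 344 = 688
  O–H: 2 × 453 = 906
  O=O: 1 × 506 = 506
  Σ(broken) = 6808 kJ
Bonds formed (products):
  C–C: 2 × 339 = 678
  C–H: 8 × 403 = 3224
  C=O: 2 × 819 = 1638
  O–H: 4 × 453 = 1812
  Σ(formed) = 7352 kJ
ΔH = Σ(broken) − Σ(formed) = 6808 − 7352 = −544 kJ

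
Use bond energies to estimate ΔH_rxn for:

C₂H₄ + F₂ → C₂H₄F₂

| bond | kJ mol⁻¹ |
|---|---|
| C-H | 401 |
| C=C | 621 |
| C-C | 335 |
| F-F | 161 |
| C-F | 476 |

ΔH ≈ −505 kJ

Bonds broken (reactants):
  C-H: 4 × 401 = 1604
  C=C: 1 × 621 = 621
  F-F: 1 × 161 = 161
  Σ(broken) = 2386 kJ
Bonds formed (products):
  C-C: 1 × 335 = 335
  C-F: 2 × 476 = 952
  C-H: 4 × 401 = 1604
  Σ(formed) = 2891 kJ
ΔH = Σ(broken) − Σ(formed) = 2386 − 2891 = −505 kJ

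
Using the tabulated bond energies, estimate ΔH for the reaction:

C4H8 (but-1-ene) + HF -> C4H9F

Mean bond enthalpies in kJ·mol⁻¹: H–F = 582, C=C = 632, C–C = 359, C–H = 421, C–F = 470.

Bonds broken (reactants):
  C–C: 2 × 359 = 718
  C–H: 8 × 421 = 3368
  C=C: 1 × 632 = 632
  H–F: 1 × 582 = 582
  Σ(broken) = 5300 kJ
Bonds formed (products):
  C–C: 3 × 359 = 1077
  C–F: 1 × 470 = 470
  C–H: 9 × 421 = 3789
  Σ(formed) = 5336 kJ
ΔH = Σ(broken) − Σ(formed) = 5300 − 5336 = −36 kJ

ΔH ≈ −36 kJ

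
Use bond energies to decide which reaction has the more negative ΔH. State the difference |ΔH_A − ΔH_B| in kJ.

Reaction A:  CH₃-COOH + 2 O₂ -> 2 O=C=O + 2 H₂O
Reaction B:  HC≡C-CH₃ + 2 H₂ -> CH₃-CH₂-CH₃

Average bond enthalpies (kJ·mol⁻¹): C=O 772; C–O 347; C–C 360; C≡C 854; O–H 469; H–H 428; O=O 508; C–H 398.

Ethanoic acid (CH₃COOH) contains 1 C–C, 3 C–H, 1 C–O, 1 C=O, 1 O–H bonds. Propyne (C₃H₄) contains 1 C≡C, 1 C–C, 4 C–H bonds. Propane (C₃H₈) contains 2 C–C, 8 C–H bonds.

Reaction A, by 564 kJ

Reaction A:
  Bonds broken (reactants):
    C–C: 1 × 360 = 360
    C–H: 3 × 398 = 1194
    C–O: 1 × 347 = 347
    C=O: 1 × 772 = 772
    O–H: 1 × 469 = 469
    O=O: 2 × 508 = 1016
    Σ(broken) = 4158 kJ
  Bonds formed (products):
    C=O: 4 × 772 = 3088
    O–H: 4 × 469 = 1876
    Σ(formed) = 4964 kJ
  ΔH_A = 4158 − 4964 = −806 kJ
Reaction B:
  Bonds broken (reactants):
    C≡C: 1 × 854 = 854
    C–C: 1 × 360 = 360
    C–H: 4 × 398 = 1592
    H–H: 2 × 428 = 856
    Σ(broken) = 3662 kJ
  Bonds formed (products):
    C–C: 2 × 360 = 720
    C–H: 8 × 398 = 3184
    Σ(formed) = 3904 kJ
  ΔH_B = 3662 − 3904 = −242 kJ
ΔH_A − ΔH_B = −564 kJ, so reaction A has the more negative ΔH; |ΔH_A − ΔH_B| = 564 kJ.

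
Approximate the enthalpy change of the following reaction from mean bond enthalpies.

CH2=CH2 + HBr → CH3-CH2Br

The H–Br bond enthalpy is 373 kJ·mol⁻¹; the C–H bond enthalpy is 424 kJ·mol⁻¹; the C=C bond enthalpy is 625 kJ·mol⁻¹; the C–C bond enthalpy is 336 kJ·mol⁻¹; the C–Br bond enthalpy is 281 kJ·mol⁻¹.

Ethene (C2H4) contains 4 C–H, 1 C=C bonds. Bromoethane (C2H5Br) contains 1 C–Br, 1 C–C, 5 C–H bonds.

ΔH ≈ −43 kJ

Bonds broken (reactants):
  C–H: 4 × 424 = 1696
  C=C: 1 × 625 = 625
  H–Br: 1 × 373 = 373
  Σ(broken) = 2694 kJ
Bonds formed (products):
  C–Br: 1 × 281 = 281
  C–C: 1 × 336 = 336
  C–H: 5 × 424 = 2120
  Σ(formed) = 2737 kJ
ΔH = Σ(broken) − Σ(formed) = 2694 − 2737 = −43 kJ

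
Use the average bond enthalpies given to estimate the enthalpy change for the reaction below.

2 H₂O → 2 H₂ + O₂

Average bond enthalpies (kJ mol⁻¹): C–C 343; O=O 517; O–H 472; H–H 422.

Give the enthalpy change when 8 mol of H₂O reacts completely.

ΔH = +2108 kJ

Bonds broken (reactants):
  O–H: 4 × 472 = 1888
  Σ(broken) = 1888 kJ
Bonds formed (products):
  H–H: 2 × 422 = 844
  O=O: 1 × 517 = 517
  Σ(formed) = 1361 kJ
ΔH = Σ(broken) − Σ(formed) = 1888 − 1361 = +527 kJ
For 4× the reaction as written: 4 × (+527) = +2108 kJ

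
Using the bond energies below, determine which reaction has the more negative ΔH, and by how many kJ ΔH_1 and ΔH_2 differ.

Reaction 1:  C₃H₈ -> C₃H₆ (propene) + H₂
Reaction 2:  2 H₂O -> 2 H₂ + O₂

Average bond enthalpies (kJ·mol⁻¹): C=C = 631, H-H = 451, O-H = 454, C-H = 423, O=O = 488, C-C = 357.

Reaction 1:
  Bonds broken (reactants):
    C-C: 2 × 357 = 714
    C-H: 8 × 423 = 3384
    Σ(broken) = 4098 kJ
  Bonds formed (products):
    C-C: 1 × 357 = 357
    C-H: 6 × 423 = 2538
    C=C: 1 × 631 = 631
    H-H: 1 × 451 = 451
    Σ(formed) = 3977 kJ
  ΔH_1 = 4098 − 3977 = +121 kJ
Reaction 2:
  Bonds broken (reactants):
    O-H: 4 × 454 = 1816
    Σ(broken) = 1816 kJ
  Bonds formed (products):
    H-H: 2 × 451 = 902
    O=O: 1 × 488 = 488
    Σ(formed) = 1390 kJ
  ΔH_2 = 1816 − 1390 = +426 kJ
ΔH_1 − ΔH_2 = −305 kJ, so reaction 1 has the more negative ΔH; |ΔH_1 − ΔH_2| = 305 kJ.

Reaction 1, by 305 kJ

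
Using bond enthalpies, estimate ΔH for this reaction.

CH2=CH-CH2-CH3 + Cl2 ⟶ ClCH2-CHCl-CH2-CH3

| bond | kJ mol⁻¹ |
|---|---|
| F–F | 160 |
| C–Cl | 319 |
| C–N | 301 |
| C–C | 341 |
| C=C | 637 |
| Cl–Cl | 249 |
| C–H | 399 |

Bonds broken (reactants):
  C–C: 2 × 341 = 682
  C–H: 8 × 399 = 3192
  C=C: 1 × 637 = 637
  Cl–Cl: 1 × 249 = 249
  Σ(broken) = 4760 kJ
Bonds formed (products):
  C–C: 3 × 341 = 1023
  C–Cl: 2 × 319 = 638
  C–H: 8 × 399 = 3192
  Σ(formed) = 4853 kJ
ΔH = Σ(broken) − Σ(formed) = 4760 − 4853 = −93 kJ

ΔH ≈ −93 kJ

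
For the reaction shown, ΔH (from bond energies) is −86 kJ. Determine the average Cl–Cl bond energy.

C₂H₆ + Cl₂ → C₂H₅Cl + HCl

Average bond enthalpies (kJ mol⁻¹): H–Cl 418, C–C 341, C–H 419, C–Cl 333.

Let D be the Cl–Cl bond energy.
Σ(broken) = 1×341 + 6×419 + 1×D = 2855 + D
Σ(formed) = 1×341 + 1×333 + 5×419 + 1×418 = 3187
ΔH = Σ(broken) − Σ(formed) = (2855 + D) − (3187) = −332 + D
Setting this equal to −86 kJ gives D = 246 kJ/mol.

D(Cl–Cl) ≈ 246 kJ/mol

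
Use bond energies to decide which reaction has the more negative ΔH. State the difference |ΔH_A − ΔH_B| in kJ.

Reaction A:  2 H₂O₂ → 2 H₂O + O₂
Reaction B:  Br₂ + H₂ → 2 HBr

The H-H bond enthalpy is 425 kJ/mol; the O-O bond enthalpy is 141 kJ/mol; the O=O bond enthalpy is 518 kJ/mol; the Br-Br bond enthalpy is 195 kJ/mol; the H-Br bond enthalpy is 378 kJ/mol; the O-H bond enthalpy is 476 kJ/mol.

Reaction A, by 100 kJ

Reaction A:
  Bonds broken (reactants):
    O-H: 4 × 476 = 1904
    O-O: 2 × 141 = 282
    Σ(broken) = 2186 kJ
  Bonds formed (products):
    O-H: 4 × 476 = 1904
    O=O: 1 × 518 = 518
    Σ(formed) = 2422 kJ
  ΔH_A = 2186 − 2422 = −236 kJ
Reaction B:
  Bonds broken (reactants):
    Br-Br: 1 × 195 = 195
    H-H: 1 × 425 = 425
    Σ(broken) = 620 kJ
  Bonds formed (products):
    H-Br: 2 × 378 = 756
    Σ(formed) = 756 kJ
  ΔH_B = 620 − 756 = −136 kJ
ΔH_A − ΔH_B = −100 kJ, so reaction A has the more negative ΔH; |ΔH_A − ΔH_B| = 100 kJ.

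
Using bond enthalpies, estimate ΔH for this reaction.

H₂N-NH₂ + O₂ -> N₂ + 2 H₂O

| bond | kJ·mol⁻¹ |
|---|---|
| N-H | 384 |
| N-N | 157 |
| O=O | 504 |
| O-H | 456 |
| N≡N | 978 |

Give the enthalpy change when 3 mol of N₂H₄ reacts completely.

Bonds broken (reactants):
  N-H: 4 × 384 = 1536
  N-N: 1 × 157 = 157
  O=O: 1 × 504 = 504
  Σ(broken) = 2197 kJ
Bonds formed (products):
  N≡N: 1 × 978 = 978
  O-H: 4 × 456 = 1824
  Σ(formed) = 2802 kJ
ΔH = Σ(broken) − Σ(formed) = 2197 − 2802 = −605 kJ
For 3× the reaction as written: 3 × (−605) = −1815 kJ

ΔH = −1815 kJ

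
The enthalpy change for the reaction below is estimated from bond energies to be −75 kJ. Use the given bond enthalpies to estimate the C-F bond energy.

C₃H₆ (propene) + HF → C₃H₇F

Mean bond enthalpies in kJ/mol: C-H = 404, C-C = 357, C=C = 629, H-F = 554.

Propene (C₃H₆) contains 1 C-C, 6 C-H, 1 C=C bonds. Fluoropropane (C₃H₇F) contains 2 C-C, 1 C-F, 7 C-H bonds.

Let D be the C-F bond energy.
Σ(broken) = 1×357 + 6×404 + 1×629 + 1×554 = 3964
Σ(formed) = 2×357 + 1×D + 7×404 = 3542 + D
ΔH = Σ(broken) − Σ(formed) = (3964) − (3542 + D) = +422 − D
Setting this equal to −75 kJ gives D = 497 kJ/mol.

D(C-F) ≈ 497 kJ/mol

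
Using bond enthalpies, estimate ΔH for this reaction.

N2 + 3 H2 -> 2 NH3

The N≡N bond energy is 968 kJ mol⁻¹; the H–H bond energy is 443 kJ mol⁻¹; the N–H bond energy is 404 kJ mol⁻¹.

ΔH ≈ −127 kJ

Bonds broken (reactants):
  H–H: 3 × 443 = 1329
  N≡N: 1 × 968 = 968
  Σ(broken) = 2297 kJ
Bonds formed (products):
  N–H: 6 × 404 = 2424
  Σ(formed) = 2424 kJ
ΔH = Σ(broken) − Σ(formed) = 2297 − 2424 = −127 kJ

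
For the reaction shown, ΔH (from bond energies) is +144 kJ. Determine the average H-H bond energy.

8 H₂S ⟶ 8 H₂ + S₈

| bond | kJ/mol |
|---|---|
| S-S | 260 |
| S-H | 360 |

Let D be the H-H bond energy.
Σ(broken) = 16×360 = 5760
Σ(formed) = 8×D + 8×260 = 2080 + 8D
ΔH = Σ(broken) − Σ(formed) = (5760) − (2080 + 8D) = +3680 − 8D
Setting this equal to +144 kJ gives 8D = 3536, so D = 442 kJ/mol.

D(H-H) ≈ 442 kJ/mol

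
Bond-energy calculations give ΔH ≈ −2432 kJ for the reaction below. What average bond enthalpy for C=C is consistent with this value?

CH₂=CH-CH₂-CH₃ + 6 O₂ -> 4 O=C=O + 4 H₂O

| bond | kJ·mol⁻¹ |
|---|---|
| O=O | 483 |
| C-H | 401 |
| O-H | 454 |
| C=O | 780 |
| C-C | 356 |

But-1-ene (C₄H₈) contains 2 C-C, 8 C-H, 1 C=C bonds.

Let D be the C=C bond energy.
Σ(broken) = 2×356 + 8×401 + 1×D + 6×483 = 6818 + D
Σ(formed) = 8×780 + 8×454 = 9872
ΔH = Σ(broken) − Σ(formed) = (6818 + D) − (9872) = −3054 + D
Setting this equal to −2432 kJ gives D = 622 kJ/mol.

D(C=C) ≈ 622 kJ/mol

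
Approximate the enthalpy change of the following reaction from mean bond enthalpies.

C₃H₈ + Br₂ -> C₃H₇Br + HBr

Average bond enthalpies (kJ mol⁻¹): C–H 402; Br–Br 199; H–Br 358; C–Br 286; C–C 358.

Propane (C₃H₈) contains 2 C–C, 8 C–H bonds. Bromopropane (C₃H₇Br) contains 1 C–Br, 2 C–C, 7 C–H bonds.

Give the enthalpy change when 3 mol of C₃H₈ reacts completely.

Bonds broken (reactants):
  Br–Br: 1 × 199 = 199
  C–C: 2 × 358 = 716
  C–H: 8 × 402 = 3216
  Σ(broken) = 4131 kJ
Bonds formed (products):
  C–Br: 1 × 286 = 286
  C–C: 2 × 358 = 716
  C–H: 7 × 402 = 2814
  H–Br: 1 × 358 = 358
  Σ(formed) = 4174 kJ
ΔH = Σ(broken) − Σ(formed) = 4131 − 4174 = −43 kJ
For 3× the reaction as written: 3 × (−43) = −129 kJ

ΔH = −129 kJ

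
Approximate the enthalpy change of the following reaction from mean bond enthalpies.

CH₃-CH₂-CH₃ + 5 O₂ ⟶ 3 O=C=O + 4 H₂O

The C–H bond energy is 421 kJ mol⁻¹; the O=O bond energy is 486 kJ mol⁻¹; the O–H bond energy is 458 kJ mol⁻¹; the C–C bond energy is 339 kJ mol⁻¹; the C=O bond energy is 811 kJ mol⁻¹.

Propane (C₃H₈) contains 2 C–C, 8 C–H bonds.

Bonds broken (reactants):
  C–C: 2 × 339 = 678
  C–H: 8 × 421 = 3368
  O=O: 5 × 486 = 2430
  Σ(broken) = 6476 kJ
Bonds formed (products):
  C=O: 6 × 811 = 4866
  O–H: 8 × 458 = 3664
  Σ(formed) = 8530 kJ
ΔH = Σ(broken) − Σ(formed) = 6476 − 8530 = −2054 kJ

ΔH ≈ −2054 kJ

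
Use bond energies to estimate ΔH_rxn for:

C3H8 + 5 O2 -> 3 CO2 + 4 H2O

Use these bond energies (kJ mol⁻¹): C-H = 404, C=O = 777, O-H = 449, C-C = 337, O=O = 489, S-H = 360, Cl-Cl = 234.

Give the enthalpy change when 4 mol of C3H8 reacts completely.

ΔH = −7612 kJ

Bonds broken (reactants):
  C-C: 2 × 337 = 674
  C-H: 8 × 404 = 3232
  O=O: 5 × 489 = 2445
  Σ(broken) = 6351 kJ
Bonds formed (products):
  C=O: 6 × 777 = 4662
  O-H: 8 × 449 = 3592
  Σ(formed) = 8254 kJ
ΔH = Σ(broken) − Σ(formed) = 6351 − 8254 = −1903 kJ
For 4× the reaction as written: 4 × (−1903) = −7612 kJ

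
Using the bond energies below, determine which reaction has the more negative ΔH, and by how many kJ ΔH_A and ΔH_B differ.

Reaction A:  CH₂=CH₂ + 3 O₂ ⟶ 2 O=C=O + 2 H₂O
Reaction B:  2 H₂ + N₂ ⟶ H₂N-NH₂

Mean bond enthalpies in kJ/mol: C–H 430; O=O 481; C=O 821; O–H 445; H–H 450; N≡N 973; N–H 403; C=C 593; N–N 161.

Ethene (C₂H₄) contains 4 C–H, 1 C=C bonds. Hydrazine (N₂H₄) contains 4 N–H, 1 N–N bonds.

Reaction A:
  Bonds broken (reactants):
    C–H: 4 × 430 = 1720
    C=C: 1 × 593 = 593
    O=O: 3 × 481 = 1443
    Σ(broken) = 3756 kJ
  Bonds formed (products):
    C=O: 4 × 821 = 3284
    O–H: 4 × 445 = 1780
    Σ(formed) = 5064 kJ
  ΔH_A = 3756 − 5064 = −1308 kJ
Reaction B:
  Bonds broken (reactants):
    H–H: 2 × 450 = 900
    N≡N: 1 × 973 = 973
    Σ(broken) = 1873 kJ
  Bonds formed (products):
    N–H: 4 × 403 = 1612
    N–N: 1 × 161 = 161
    Σ(formed) = 1773 kJ
  ΔH_B = 1873 − 1773 = +100 kJ
ΔH_A − ΔH_B = −1408 kJ, so reaction A has the more negative ΔH; |ΔH_A − ΔH_B| = 1408 kJ.

Reaction A, by 1408 kJ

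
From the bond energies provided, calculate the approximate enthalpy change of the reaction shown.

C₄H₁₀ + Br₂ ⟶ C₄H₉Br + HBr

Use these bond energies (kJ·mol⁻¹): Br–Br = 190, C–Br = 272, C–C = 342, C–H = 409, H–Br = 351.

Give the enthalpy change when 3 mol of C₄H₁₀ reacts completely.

ΔH = −72 kJ

Bonds broken (reactants):
  Br–Br: 1 × 190 = 190
  C–C: 3 × 342 = 1026
  C–H: 10 × 409 = 4090
  Σ(broken) = 5306 kJ
Bonds formed (products):
  C–Br: 1 × 272 = 272
  C–C: 3 × 342 = 1026
  C–H: 9 × 409 = 3681
  H–Br: 1 × 351 = 351
  Σ(formed) = 5330 kJ
ΔH = Σ(broken) − Σ(formed) = 5306 − 5330 = −24 kJ
For 3× the reaction as written: 3 × (−24) = −72 kJ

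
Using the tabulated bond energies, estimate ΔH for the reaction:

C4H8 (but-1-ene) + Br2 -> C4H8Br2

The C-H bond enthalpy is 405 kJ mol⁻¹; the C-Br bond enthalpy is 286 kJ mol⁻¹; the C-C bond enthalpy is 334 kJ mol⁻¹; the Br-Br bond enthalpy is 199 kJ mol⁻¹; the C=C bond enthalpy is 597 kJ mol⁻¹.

Bonds broken (reactants):
  Br-Br: 1 × 199 = 199
  C-C: 2 × 334 = 668
  C-H: 8 × 405 = 3240
  C=C: 1 × 597 = 597
  Σ(broken) = 4704 kJ
Bonds formed (products):
  C-Br: 2 × 286 = 572
  C-C: 3 × 334 = 1002
  C-H: 8 × 405 = 3240
  Σ(formed) = 4814 kJ
ΔH = Σ(broken) − Σ(formed) = 4704 − 4814 = −110 kJ

ΔH ≈ −110 kJ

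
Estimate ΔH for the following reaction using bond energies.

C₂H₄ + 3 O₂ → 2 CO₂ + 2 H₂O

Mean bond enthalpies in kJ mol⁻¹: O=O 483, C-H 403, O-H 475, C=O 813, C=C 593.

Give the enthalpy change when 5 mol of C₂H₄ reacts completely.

ΔH = −7490 kJ

Bonds broken (reactants):
  C-H: 4 × 403 = 1612
  C=C: 1 × 593 = 593
  O=O: 3 × 483 = 1449
  Σ(broken) = 3654 kJ
Bonds formed (products):
  C=O: 4 × 813 = 3252
  O-H: 4 × 475 = 1900
  Σ(formed) = 5152 kJ
ΔH = Σ(broken) − Σ(formed) = 3654 − 5152 = −1498 kJ
For 5× the reaction as written: 5 × (−1498) = −7490 kJ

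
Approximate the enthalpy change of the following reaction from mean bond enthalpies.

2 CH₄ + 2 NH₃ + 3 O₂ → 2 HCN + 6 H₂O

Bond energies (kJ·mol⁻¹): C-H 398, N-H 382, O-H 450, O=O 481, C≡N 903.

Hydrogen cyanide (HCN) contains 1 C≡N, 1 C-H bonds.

ΔH ≈ −1083 kJ

Bonds broken (reactants):
  C-H: 8 × 398 = 3184
  N-H: 6 × 382 = 2292
  O=O: 3 × 481 = 1443
  Σ(broken) = 6919 kJ
Bonds formed (products):
  C≡N: 2 × 903 = 1806
  C-H: 2 × 398 = 796
  O-H: 12 × 450 = 5400
  Σ(formed) = 8002 kJ
ΔH = Σ(broken) − Σ(formed) = 6919 − 8002 = −1083 kJ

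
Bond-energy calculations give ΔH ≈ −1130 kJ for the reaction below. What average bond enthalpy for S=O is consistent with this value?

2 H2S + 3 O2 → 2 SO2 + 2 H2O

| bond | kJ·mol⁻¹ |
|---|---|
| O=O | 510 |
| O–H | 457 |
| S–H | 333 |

D(S=O) ≈ 541 kJ/mol

Let D be the S=O bond energy.
Σ(broken) = 3×510 + 4×333 = 2862
Σ(formed) = 4×457 + 4×D = 1828 + 4D
ΔH = Σ(broken) − Σ(formed) = (2862) − (1828 + 4D) = +1034 − 4D
Setting this equal to −1130 kJ gives 4D = 2164, so D = 541 kJ/mol.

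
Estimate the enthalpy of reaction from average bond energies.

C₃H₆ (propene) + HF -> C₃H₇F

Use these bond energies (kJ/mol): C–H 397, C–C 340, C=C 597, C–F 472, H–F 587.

ΔH ≈ −25 kJ

Bonds broken (reactants):
  C–C: 1 × 340 = 340
  C–H: 6 × 397 = 2382
  C=C: 1 × 597 = 597
  H–F: 1 × 587 = 587
  Σ(broken) = 3906 kJ
Bonds formed (products):
  C–C: 2 × 340 = 680
  C–F: 1 × 472 = 472
  C–H: 7 × 397 = 2779
  Σ(formed) = 3931 kJ
ΔH = Σ(broken) − Σ(formed) = 3906 − 3931 = −25 kJ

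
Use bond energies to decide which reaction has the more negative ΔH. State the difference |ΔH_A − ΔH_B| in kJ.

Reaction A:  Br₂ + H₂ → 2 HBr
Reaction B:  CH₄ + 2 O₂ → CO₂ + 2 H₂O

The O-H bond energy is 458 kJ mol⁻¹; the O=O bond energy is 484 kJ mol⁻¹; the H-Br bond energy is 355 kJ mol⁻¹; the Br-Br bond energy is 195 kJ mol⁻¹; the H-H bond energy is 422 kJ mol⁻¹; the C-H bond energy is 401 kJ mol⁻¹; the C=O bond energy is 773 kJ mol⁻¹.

Reaction A:
  Bonds broken (reactants):
    Br-Br: 1 × 195 = 195
    H-H: 1 × 422 = 422
    Σ(broken) = 617 kJ
  Bonds formed (products):
    H-Br: 2 × 355 = 710
    Σ(formed) = 710 kJ
  ΔH_A = 617 − 710 = −93 kJ
Reaction B:
  Bonds broken (reactants):
    C-H: 4 × 401 = 1604
    O=O: 2 × 484 = 968
    Σ(broken) = 2572 kJ
  Bonds formed (products):
    C=O: 2 × 773 = 1546
    O-H: 4 × 458 = 1832
    Σ(formed) = 3378 kJ
  ΔH_B = 2572 − 3378 = −806 kJ
ΔH_A − ΔH_B = +713 kJ, so reaction B has the more negative ΔH; |ΔH_A − ΔH_B| = 713 kJ.

Reaction B, by 713 kJ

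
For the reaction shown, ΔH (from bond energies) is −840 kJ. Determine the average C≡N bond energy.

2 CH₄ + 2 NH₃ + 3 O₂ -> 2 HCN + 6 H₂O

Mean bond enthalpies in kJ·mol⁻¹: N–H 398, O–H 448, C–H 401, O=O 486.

D(C≡N) ≈ 858 kJ/mol

Let D be the C≡N bond energy.
Σ(broken) = 8×401 + 6×398 + 3×486 = 7054
Σ(formed) = 2×D + 2×401 + 12×448 = 6178 + 2D
ΔH = Σ(broken) − Σ(formed) = (7054) − (6178 + 2D) = +876 − 2D
Setting this equal to −840 kJ gives 2D = 1716, so D = 858 kJ/mol.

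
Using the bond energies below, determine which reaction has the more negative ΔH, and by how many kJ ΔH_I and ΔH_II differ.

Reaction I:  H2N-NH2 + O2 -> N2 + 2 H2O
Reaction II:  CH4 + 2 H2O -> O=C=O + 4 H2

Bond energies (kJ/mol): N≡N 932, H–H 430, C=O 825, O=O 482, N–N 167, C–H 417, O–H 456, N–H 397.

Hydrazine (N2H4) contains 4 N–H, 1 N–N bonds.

Reaction I, by 641 kJ

Reaction I:
  Bonds broken (reactants):
    N–H: 4 × 397 = 1588
    N–N: 1 × 167 = 167
    O=O: 1 × 482 = 482
    Σ(broken) = 2237 kJ
  Bonds formed (products):
    N≡N: 1 × 932 = 932
    O–H: 4 × 456 = 1824
    Σ(formed) = 2756 kJ
  ΔH_I = 2237 − 2756 = −519 kJ
Reaction II:
  Bonds broken (reactants):
    C–H: 4 × 417 = 1668
    O–H: 4 × 456 = 1824
    Σ(broken) = 3492 kJ
  Bonds formed (products):
    C=O: 2 × 825 = 1650
    H–H: 4 × 430 = 1720
    Σ(formed) = 3370 kJ
  ΔH_II = 3492 − 3370 = +122 kJ
ΔH_I − ΔH_II = −641 kJ, so reaction I has the more negative ΔH; |ΔH_I − ΔH_II| = 641 kJ.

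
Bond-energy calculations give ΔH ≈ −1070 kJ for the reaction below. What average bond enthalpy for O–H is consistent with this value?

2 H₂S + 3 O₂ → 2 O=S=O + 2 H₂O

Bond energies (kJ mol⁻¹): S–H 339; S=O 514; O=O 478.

D(O–H) ≈ 451 kJ/mol

Let D be the O–H bond energy.
Σ(broken) = 3×478 + 4×339 = 2790
Σ(formed) = 4×D + 4×514 = 2056 + 4D
ΔH = Σ(broken) − Σ(formed) = (2790) − (2056 + 4D) = +734 − 4D
Setting this equal to −1070 kJ gives 4D = 1804, so D = 451 kJ/mol.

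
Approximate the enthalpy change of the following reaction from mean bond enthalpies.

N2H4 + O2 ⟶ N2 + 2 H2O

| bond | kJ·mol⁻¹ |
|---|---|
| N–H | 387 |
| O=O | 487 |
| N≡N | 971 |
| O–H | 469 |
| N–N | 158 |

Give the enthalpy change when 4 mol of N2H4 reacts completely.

ΔH = −2616 kJ

Bonds broken (reactants):
  N–H: 4 × 387 = 1548
  N–N: 1 × 158 = 158
  O=O: 1 × 487 = 487
  Σ(broken) = 2193 kJ
Bonds formed (products):
  N≡N: 1 × 971 = 971
  O–H: 4 × 469 = 1876
  Σ(formed) = 2847 kJ
ΔH = Σ(broken) − Σ(formed) = 2193 − 2847 = −654 kJ
For 4× the reaction as written: 4 × (−654) = −2616 kJ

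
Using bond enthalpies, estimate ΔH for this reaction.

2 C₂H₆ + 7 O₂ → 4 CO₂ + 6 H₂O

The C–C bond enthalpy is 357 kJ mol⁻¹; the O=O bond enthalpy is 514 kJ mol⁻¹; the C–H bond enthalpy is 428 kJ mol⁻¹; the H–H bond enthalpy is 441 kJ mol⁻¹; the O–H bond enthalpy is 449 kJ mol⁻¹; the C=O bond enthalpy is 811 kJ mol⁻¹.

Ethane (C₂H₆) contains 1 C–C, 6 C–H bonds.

Bonds broken (reactants):
  C–C: 2 × 357 = 714
  C–H: 12 × 428 = 5136
  O=O: 7 × 514 = 3598
  Σ(broken) = 9448 kJ
Bonds formed (products):
  C=O: 8 × 811 = 6488
  O–H: 12 × 449 = 5388
  Σ(formed) = 11876 kJ
ΔH = Σ(broken) − Σ(formed) = 9448 − 11876 = −2428 kJ

ΔH ≈ −2428 kJ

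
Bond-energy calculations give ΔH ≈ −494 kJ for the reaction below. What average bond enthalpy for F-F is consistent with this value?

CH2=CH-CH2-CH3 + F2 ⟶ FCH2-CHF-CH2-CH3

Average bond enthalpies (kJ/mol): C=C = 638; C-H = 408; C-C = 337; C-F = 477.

D(F-F) ≈ 159 kJ/mol

Let D be the F-F bond energy.
Σ(broken) = 2×337 + 8×408 + 1×638 + 1×D = 4576 + D
Σ(formed) = 3×337 + 2×477 + 8×408 = 5229
ΔH = Σ(broken) − Σ(formed) = (4576 + D) − (5229) = −653 + D
Setting this equal to −494 kJ gives D = 159 kJ/mol.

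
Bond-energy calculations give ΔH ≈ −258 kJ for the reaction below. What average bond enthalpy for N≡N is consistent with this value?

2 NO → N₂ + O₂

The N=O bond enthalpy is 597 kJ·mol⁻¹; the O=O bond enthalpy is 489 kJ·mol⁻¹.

Let D be the N≡N bond energy.
Σ(broken) = 2×597 = 1194
Σ(formed) = 1×D + 1×489 = 489 + D
ΔH = Σ(broken) − Σ(formed) = (1194) − (489 + D) = +705 − D
Setting this equal to −258 kJ gives D = 963 kJ/mol.

D(N≡N) ≈ 963 kJ/mol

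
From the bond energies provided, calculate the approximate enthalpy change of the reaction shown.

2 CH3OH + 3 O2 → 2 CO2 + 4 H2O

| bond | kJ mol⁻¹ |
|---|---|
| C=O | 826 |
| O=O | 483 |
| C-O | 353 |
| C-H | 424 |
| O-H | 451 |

Bonds broken (reactants):
  C-H: 6 × 424 = 2544
  C-O: 2 × 353 = 706
  O-H: 2 × 451 = 902
  O=O: 3 × 483 = 1449
  Σ(broken) = 5601 kJ
Bonds formed (products):
  C=O: 4 × 826 = 3304
  O-H: 8 × 451 = 3608
  Σ(formed) = 6912 kJ
ΔH = Σ(broken) − Σ(formed) = 5601 − 6912 = −1311 kJ

ΔH ≈ −1311 kJ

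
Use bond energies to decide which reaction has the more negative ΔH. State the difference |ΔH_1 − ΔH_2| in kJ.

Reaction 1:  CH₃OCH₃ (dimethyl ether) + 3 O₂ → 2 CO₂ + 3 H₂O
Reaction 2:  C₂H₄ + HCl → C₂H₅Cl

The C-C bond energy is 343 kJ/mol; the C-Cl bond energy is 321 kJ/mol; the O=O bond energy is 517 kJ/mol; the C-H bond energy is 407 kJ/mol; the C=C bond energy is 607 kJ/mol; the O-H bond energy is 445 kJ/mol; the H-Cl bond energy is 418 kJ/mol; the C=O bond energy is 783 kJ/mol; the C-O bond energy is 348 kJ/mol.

Reaction 1:
  Bonds broken (reactants):
    C-H: 6 × 407 = 2442
    C-O: 2 × 348 = 696
    O=O: 3 × 517 = 1551
    Σ(broken) = 4689 kJ
  Bonds formed (products):
    C=O: 4 × 783 = 3132
    O-H: 6 × 445 = 2670
    Σ(formed) = 5802 kJ
  ΔH_1 = 4689 − 5802 = −1113 kJ
Reaction 2:
  Bonds broken (reactants):
    C-H: 4 × 407 = 1628
    C=C: 1 × 607 = 607
    H-Cl: 1 × 418 = 418
    Σ(broken) = 2653 kJ
  Bonds formed (products):
    C-C: 1 × 343 = 343
    C-Cl: 1 × 321 = 321
    C-H: 5 × 407 = 2035
    Σ(formed) = 2699 kJ
  ΔH_2 = 2653 − 2699 = −46 kJ
ΔH_1 − ΔH_2 = −1067 kJ, so reaction 1 has the more negative ΔH; |ΔH_1 − ΔH_2| = 1067 kJ.

Reaction 1, by 1067 kJ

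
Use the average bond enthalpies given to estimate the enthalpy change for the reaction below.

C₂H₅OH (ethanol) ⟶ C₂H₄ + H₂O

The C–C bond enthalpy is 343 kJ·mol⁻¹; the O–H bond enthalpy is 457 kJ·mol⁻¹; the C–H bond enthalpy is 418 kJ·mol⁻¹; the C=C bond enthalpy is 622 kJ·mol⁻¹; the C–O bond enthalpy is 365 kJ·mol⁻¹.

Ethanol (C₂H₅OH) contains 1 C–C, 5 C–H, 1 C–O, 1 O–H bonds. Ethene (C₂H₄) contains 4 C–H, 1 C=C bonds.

ΔH ≈ +47 kJ

Bonds broken (reactants):
  C–C: 1 × 343 = 343
  C–H: 5 × 418 = 2090
  C–O: 1 × 365 = 365
  O–H: 1 × 457 = 457
  Σ(broken) = 3255 kJ
Bonds formed (products):
  C–H: 4 × 418 = 1672
  C=C: 1 × 622 = 622
  O–H: 2 × 457 = 914
  Σ(formed) = 3208 kJ
ΔH = Σ(broken) − Σ(formed) = 3255 − 3208 = +47 kJ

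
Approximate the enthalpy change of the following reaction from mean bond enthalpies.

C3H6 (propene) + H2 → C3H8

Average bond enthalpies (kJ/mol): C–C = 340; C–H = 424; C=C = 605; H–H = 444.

Bonds broken (reactants):
  C–C: 1 × 340 = 340
  C–H: 6 × 424 = 2544
  C=C: 1 × 605 = 605
  H–H: 1 × 444 = 444
  Σ(broken) = 3933 kJ
Bonds formed (products):
  C–C: 2 × 340 = 680
  C–H: 8 × 424 = 3392
  Σ(formed) = 4072 kJ
ΔH = Σ(broken) − Σ(formed) = 3933 − 4072 = −139 kJ

ΔH ≈ −139 kJ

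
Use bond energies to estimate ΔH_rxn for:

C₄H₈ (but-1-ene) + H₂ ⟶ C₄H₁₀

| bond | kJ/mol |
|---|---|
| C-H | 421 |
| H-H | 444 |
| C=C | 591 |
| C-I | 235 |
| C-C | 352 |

Bonds broken (reactants):
  C-C: 2 × 352 = 704
  C-H: 8 × 421 = 3368
  C=C: 1 × 591 = 591
  H-H: 1 × 444 = 444
  Σ(broken) = 5107 kJ
Bonds formed (products):
  C-C: 3 × 352 = 1056
  C-H: 10 × 421 = 4210
  Σ(formed) = 5266 kJ
ΔH = Σ(broken) − Σ(formed) = 5107 − 5266 = −159 kJ

ΔH ≈ −159 kJ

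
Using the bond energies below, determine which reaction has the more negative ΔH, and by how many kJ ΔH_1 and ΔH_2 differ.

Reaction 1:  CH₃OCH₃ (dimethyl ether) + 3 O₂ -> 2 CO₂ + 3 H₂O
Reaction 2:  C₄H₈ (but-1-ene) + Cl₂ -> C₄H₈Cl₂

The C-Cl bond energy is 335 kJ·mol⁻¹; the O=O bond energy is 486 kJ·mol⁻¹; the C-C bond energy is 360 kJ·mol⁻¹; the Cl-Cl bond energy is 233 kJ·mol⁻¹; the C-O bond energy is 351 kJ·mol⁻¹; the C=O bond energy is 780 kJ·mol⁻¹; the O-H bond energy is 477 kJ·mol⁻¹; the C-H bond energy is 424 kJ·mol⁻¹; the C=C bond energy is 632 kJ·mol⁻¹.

Reaction 1:
  Bonds broken (reactants):
    C-H: 6 × 424 = 2544
    C-O: 2 × 351 = 702
    O=O: 3 × 486 = 1458
    Σ(broken) = 4704 kJ
  Bonds formed (products):
    C=O: 4 × 780 = 3120
    O-H: 6 × 477 = 2862
    Σ(formed) = 5982 kJ
  ΔH_1 = 4704 − 5982 = −1278 kJ
Reaction 2:
  Bonds broken (reactants):
    C-C: 2 × 360 = 720
    C-H: 8 × 424 = 3392
    C=C: 1 × 632 = 632
    Cl-Cl: 1 × 233 = 233
    Σ(broken) = 4977 kJ
  Bonds formed (products):
    C-C: 3 × 360 = 1080
    C-Cl: 2 × 335 = 670
    C-H: 8 × 424 = 3392
    Σ(formed) = 5142 kJ
  ΔH_2 = 4977 − 5142 = −165 kJ
ΔH_1 − ΔH_2 = −1113 kJ, so reaction 1 has the more negative ΔH; |ΔH_1 − ΔH_2| = 1113 kJ.

Reaction 1, by 1113 kJ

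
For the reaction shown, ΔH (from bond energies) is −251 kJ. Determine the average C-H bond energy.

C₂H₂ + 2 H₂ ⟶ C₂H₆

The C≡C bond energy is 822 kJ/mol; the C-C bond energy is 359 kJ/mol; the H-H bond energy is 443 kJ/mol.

Let D be the C-H bond energy.
Σ(broken) = 1×822 + 2×D + 2×443 = 1708 + 2D
Σ(formed) = 1×359 + 6×D = 359 + 6D
ΔH = Σ(broken) − Σ(formed) = (1708 + 2D) − (359 + 6D) = +1349 − 4D
Setting this equal to −251 kJ gives 4D = 1600, so D = 400 kJ/mol.

D(C-H) ≈ 400 kJ/mol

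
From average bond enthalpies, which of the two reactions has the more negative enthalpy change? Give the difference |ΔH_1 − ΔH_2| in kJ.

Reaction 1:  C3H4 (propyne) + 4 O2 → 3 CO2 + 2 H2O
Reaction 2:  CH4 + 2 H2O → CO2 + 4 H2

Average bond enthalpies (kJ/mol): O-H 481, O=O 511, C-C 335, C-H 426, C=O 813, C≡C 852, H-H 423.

Reaction 1:
  Bonds broken (reactants):
    C≡C: 1 × 852 = 852
    C-C: 1 × 335 = 335
    C-H: 4 × 426 = 1704
    O=O: 4 × 511 = 2044
    Σ(broken) = 4935 kJ
  Bonds formed (products):
    C=O: 6 × 813 = 4878
    O-H: 4 × 481 = 1924
    Σ(formed) = 6802 kJ
  ΔH_1 = 4935 − 6802 = −1867 kJ
Reaction 2:
  Bonds broken (reactants):
    C-H: 4 × 426 = 1704
    O-H: 4 × 481 = 1924
    Σ(broken) = 3628 kJ
  Bonds formed (products):
    C=O: 2 × 813 = 1626
    H-H: 4 × 423 = 1692
    Σ(formed) = 3318 kJ
  ΔH_2 = 3628 − 3318 = +310 kJ
ΔH_1 − ΔH_2 = −2177 kJ, so reaction 1 has the more negative ΔH; |ΔH_1 − ΔH_2| = 2177 kJ.

Reaction 1, by 2177 kJ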